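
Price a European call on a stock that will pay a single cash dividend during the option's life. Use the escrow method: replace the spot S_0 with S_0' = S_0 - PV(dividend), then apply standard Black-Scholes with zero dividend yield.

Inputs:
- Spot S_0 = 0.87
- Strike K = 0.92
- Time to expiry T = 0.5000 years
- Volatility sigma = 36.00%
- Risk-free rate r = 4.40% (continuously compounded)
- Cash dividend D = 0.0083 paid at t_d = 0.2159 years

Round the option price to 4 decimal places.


Answer: Price = 0.0714

Derivation:
PV(D) = D * exp(-r * t_d) = 0.0083 * 0.99054538 = 0.00822153
S_0' = S_0 - PV(D) = 0.8700 - 0.00822153 = 0.86177847
d1 = (ln(S_0'/K) + (r + sigma^2/2)*T) / (sigma*sqrt(T)) = -0.04311554
d2 = d1 - sigma*sqrt(T) = -0.29767398
exp(-rT) = 0.97824024
N(d1) = 0.48280472; N(d2) = 0.38297600
C = S_0' * N(d1) - K * exp(-rT) * N(d2) = 0.86177847 * 0.48280472 - 0.9200 * 0.97824024 * 0.38297600 = 0.0714


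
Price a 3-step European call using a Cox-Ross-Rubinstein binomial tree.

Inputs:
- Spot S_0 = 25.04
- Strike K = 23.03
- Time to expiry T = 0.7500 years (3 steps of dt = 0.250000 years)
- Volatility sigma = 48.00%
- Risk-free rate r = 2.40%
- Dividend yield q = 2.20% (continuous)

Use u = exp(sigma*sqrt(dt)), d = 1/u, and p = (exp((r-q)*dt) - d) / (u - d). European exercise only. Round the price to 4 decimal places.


dt = T/N = 0.250000
u = exp(sigma*sqrt(dt)) = 1.271249; d = 1/u = 0.786628
p = (exp((r-q)*dt) - d) / (u - d) = 0.441318
Discount per step: exp(-r*dt) = 0.994018
Stock lattice S(k, i) with i counting down-moves:
  k=0: S(0,0) = 25.0400
  k=1: S(1,0) = 31.8321; S(1,1) = 19.6972
  k=2: S(2,0) = 40.4665; S(2,1) = 25.0400; S(2,2) = 15.4943
  k=3: S(3,0) = 51.4430; S(3,1) = 31.8321; S(3,2) = 19.6972; S(3,3) = 12.1883
Terminal payoffs V(N, i) = max(S_T - K, 0):
  V(3,0) = 28.413008; V(3,1) = 8.802079; V(3,2) = 0.000000; V(3,3) = 0.000000
Backward induction: V(k, i) = exp(-r*dt) * [p * V(k+1, i) + (1-p) * V(k+1, i+1)].
  V(2,0) = exp(-r*dt) * [p*28.413008 + (1-p)*8.802079] = 17.352314
  V(2,1) = exp(-r*dt) * [p*8.802079 + (1-p)*0.000000] = 3.861281
  V(2,2) = exp(-r*dt) * [p*0.000000 + (1-p)*0.000000] = 0.000000
  V(1,0) = exp(-r*dt) * [p*17.352314 + (1-p)*3.861281] = 9.756407
  V(1,1) = exp(-r*dt) * [p*3.861281 + (1-p)*0.000000] = 1.693861
  V(0,0) = exp(-r*dt) * [p*9.756407 + (1-p)*1.693861] = 5.220593

Answer: Price = V(0,0) = 5.2206


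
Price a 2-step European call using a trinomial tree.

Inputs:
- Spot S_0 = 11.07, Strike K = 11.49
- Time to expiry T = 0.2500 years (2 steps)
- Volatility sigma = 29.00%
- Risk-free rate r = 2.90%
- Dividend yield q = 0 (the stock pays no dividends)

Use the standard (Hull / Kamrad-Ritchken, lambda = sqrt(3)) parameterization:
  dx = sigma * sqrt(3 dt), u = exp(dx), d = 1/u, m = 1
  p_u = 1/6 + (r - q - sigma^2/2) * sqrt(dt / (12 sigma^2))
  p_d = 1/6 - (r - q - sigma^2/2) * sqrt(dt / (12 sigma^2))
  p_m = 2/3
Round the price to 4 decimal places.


Answer: Price = V(0,0) = 0.4836

Derivation:
dt = T/N = 0.125000; dx = sigma*sqrt(3*dt) = 0.177588
u = exp(dx) = 1.194333; d = 1/u = 0.837287
p_u = 0.162074, p_m = 0.666667, p_d = 0.171259
Discount per step: exp(-r*dt) = 0.996382
Stock lattice S(k, j) with j the centered position index:
  k=0: S(0,+0) = 11.0700
  k=1: S(1,-1) = 9.2688; S(1,+0) = 11.0700; S(1,+1) = 13.2213
  k=2: S(2,-2) = 7.7606; S(2,-1) = 9.2688; S(2,+0) = 11.0700; S(2,+1) = 13.2213; S(2,+2) = 15.7906
Terminal payoffs V(N, j) = max(S_T - K, 0):
  V(2,-2) = 0.000000; V(2,-1) = 0.000000; V(2,+0) = 0.000000; V(2,+1) = 1.731268; V(2,+2) = 4.300599
Backward induction: V(k, j) = exp(-r*dt) * [p_u * V(k+1, j+1) + p_m * V(k+1, j) + p_d * V(k+1, j-1)]
  V(1,-1) = exp(-r*dt) * [p_u*0.000000 + p_m*0.000000 + p_d*0.000000] = 0.000000
  V(1,+0) = exp(-r*dt) * [p_u*1.731268 + p_m*0.000000 + p_d*0.000000] = 0.279578
  V(1,+1) = exp(-r*dt) * [p_u*4.300599 + p_m*1.731268 + p_d*0.000000] = 1.844495
  V(0,+0) = exp(-r*dt) * [p_u*1.844495 + p_m*0.279578 + p_d*0.000000] = 0.483574


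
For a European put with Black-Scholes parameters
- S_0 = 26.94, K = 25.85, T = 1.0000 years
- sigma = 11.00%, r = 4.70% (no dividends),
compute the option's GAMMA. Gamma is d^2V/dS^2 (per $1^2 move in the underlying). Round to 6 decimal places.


Answer: Gamma = 0.093188

Derivation:
d1 = 0.8577415457; d2 = 0.7477415457
phi(d1) = 0.2761533883; exp(-qT) = 1.0000000000; exp(-rT) = 0.9540873976
Gamma = exp(-qT) * phi(d1) / (S * sigma * sqrt(T)) = 1.0000000000 * 0.2761533883 / (26.9400 * 0.1100 * 1.0000000000) = 0.093188


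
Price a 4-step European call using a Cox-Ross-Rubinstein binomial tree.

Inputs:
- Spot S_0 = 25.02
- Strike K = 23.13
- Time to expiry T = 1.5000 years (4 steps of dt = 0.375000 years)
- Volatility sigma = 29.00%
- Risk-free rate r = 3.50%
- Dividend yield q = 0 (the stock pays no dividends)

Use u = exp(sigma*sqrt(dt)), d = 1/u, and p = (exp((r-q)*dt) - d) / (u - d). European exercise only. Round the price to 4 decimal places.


Answer: Price = V(0,0) = 5.1182

Derivation:
dt = T/N = 0.375000
u = exp(sigma*sqrt(dt)) = 1.194333; d = 1/u = 0.837287
p = (exp((r-q)*dt) - d) / (u - d) = 0.492722
Discount per step: exp(-r*dt) = 0.986961
Stock lattice S(k, i) with i counting down-moves:
  k=0: S(0,0) = 25.0200
  k=1: S(1,0) = 29.8822; S(1,1) = 20.9489
  k=2: S(2,0) = 35.6893; S(2,1) = 25.0200; S(2,2) = 17.5403
  k=3: S(3,0) = 42.6249; S(3,1) = 29.8822; S(3,2) = 20.9489; S(3,3) = 14.6862
  k=4: S(4,0) = 50.9084; S(4,1) = 35.6893; S(4,2) = 25.0200; S(4,3) = 17.5403; S(4,4) = 12.2966
Terminal payoffs V(N, i) = max(S_T - K, 0):
  V(4,0) = 27.778379; V(4,1) = 12.559321; V(4,2) = 1.890000; V(4,3) = 0.000000; V(4,4) = 0.000000
Backward induction: V(k, i) = exp(-r*dt) * [p * V(k+1, i) + (1-p) * V(k+1, i+1)].
  V(3,0) = exp(-r*dt) * [p*27.778379 + (1-p)*12.559321] = 19.796538
  V(3,1) = exp(-r*dt) * [p*12.559321 + (1-p)*1.890000] = 7.053813
  V(3,2) = exp(-r*dt) * [p*1.890000 + (1-p)*0.000000] = 0.919101
  V(3,3) = exp(-r*dt) * [p*0.000000 + (1-p)*0.000000] = 0.000000
  V(2,0) = exp(-r*dt) * [p*19.796538 + (1-p)*7.053813] = 13.158584
  V(2,1) = exp(-r*dt) * [p*7.053813 + (1-p)*0.919101] = 3.890408
  V(2,2) = exp(-r*dt) * [p*0.919101 + (1-p)*0.000000] = 0.446956
  V(1,0) = exp(-r*dt) * [p*13.158584 + (1-p)*3.890408] = 8.346765
  V(1,1) = exp(-r*dt) * [p*3.890408 + (1-p)*0.446956] = 2.115668
  V(0,0) = exp(-r*dt) * [p*8.346765 + (1-p)*2.115668] = 5.118244


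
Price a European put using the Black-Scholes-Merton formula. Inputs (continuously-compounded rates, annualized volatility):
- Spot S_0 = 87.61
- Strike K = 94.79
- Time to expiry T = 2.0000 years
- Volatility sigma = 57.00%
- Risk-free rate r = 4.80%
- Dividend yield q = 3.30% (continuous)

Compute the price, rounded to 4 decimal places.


d1 = (ln(S/K) + (r - q + 0.5*sigma^2) * T) / (sigma * sqrt(T)) = 0.34255134
d2 = d1 - sigma * sqrt(T) = -0.46355039
exp(-rT) = 0.90846402; exp(-qT) = 0.93613086
P = K * exp(-rT) * N(-d2) - S_0 * exp(-qT) * N(-d1)
N(-d1) = 0.36596801; N(-d2) = 0.67851505
P = 94.7900 * 0.90846402 * 0.67851505 - 87.6100 * 0.93613086 * 0.36596801 = 28.4145

Answer: Price = 28.4145


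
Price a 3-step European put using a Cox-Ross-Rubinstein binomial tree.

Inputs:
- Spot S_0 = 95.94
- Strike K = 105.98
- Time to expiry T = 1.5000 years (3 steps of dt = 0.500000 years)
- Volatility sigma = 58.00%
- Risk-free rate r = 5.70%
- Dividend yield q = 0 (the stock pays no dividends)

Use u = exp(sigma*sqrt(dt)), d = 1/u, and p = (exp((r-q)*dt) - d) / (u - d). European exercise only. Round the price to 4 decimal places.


dt = T/N = 0.500000
u = exp(sigma*sqrt(dt)) = 1.507002; d = 1/u = 0.663569
p = (exp((r-q)*dt) - d) / (u - d) = 0.433160
Discount per step: exp(-r*dt) = 0.971902
Stock lattice S(k, i) with i counting down-moves:
  k=0: S(0,0) = 95.9400
  k=1: S(1,0) = 144.5817; S(1,1) = 63.6628
  k=2: S(2,0) = 217.8849; S(2,1) = 95.9400; S(2,2) = 42.2447
  k=3: S(3,0) = 328.3529; S(3,1) = 144.5817; S(3,2) = 63.6628; S(3,3) = 28.0323
Terminal payoffs V(N, i) = max(K - S_T, 0):
  V(3,0) = 0.000000; V(3,1) = 0.000000; V(3,2) = 42.317158; V(3,3) = 77.947706
Backward induction: V(k, i) = exp(-r*dt) * [p * V(k+1, i) + (1-p) * V(k+1, i+1)].
  V(2,0) = exp(-r*dt) * [p*0.000000 + (1-p)*0.000000] = 0.000000
  V(2,1) = exp(-r*dt) * [p*0.000000 + (1-p)*42.317158] = 23.313097
  V(2,2) = exp(-r*dt) * [p*42.317158 + (1-p)*77.947706] = 60.757496
  V(1,0) = exp(-r*dt) * [p*0.000000 + (1-p)*23.313097] = 12.843501
  V(1,1) = exp(-r*dt) * [p*23.313097 + (1-p)*60.757496] = 43.286680
  V(0,0) = exp(-r*dt) * [p*12.843501 + (1-p)*43.286680] = 29.254188

Answer: Price = V(0,0) = 29.2542


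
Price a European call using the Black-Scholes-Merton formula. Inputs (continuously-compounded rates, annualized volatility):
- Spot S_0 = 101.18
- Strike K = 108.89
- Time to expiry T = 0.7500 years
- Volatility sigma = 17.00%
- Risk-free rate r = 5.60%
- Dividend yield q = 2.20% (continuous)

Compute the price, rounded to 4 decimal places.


Answer: Price = 3.8538

Derivation:
d1 = (ln(S/K) + (r - q + 0.5*sigma^2) * T) / (sigma * sqrt(T)) = -0.25199362
d2 = d1 - sigma * sqrt(T) = -0.39921794
exp(-rT) = 0.95886978; exp(-qT) = 0.98363538
C = S_0 * exp(-qT) * N(d1) - K * exp(-rT) * N(d2)
N(d1) = 0.40052300; N(d2) = 0.34486631
C = 101.1800 * 0.98363538 * 0.40052300 - 108.8900 * 0.95886978 * 0.34486631 = 3.8538


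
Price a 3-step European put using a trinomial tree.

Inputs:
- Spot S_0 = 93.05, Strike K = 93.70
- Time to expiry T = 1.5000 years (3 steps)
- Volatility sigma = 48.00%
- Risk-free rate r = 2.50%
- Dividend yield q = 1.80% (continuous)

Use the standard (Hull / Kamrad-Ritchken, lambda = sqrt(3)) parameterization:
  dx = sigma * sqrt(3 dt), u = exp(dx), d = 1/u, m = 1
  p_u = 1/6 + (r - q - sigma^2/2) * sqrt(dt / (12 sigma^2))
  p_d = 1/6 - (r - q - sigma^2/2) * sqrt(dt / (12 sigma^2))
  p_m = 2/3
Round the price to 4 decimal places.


Answer: Price = V(0,0) = 18.7698

Derivation:
dt = T/N = 0.500000; dx = sigma*sqrt(3*dt) = 0.587878
u = exp(dx) = 1.800164; d = 1/u = 0.555505
p_u = 0.120654, p_m = 0.666667, p_d = 0.212680
Discount per step: exp(-r*dt) = 0.987578
Stock lattice S(k, j) with j the centered position index:
  k=0: S(0,+0) = 93.0500
  k=1: S(1,-1) = 51.6897; S(1,+0) = 93.0500; S(1,+1) = 167.5052
  k=2: S(2,-2) = 28.7139; S(2,-1) = 51.6897; S(2,+0) = 93.0500; S(2,+1) = 167.5052; S(2,+2) = 301.5368
  k=3: S(3,-3) = 15.9507; S(3,-2) = 28.7139; S(3,-1) = 51.6897; S(3,+0) = 93.0500; S(3,+1) = 167.5052; S(3,+2) = 301.5368; S(3,+3) = 542.8156
Terminal payoffs V(N, j) = max(K - S_T, 0):
  V(3,-3) = 77.749274; V(3,-2) = 64.986083; V(3,-1) = 42.010253; V(3,+0) = 0.650000; V(3,+1) = 0.000000; V(3,+2) = 0.000000; V(3,+3) = 0.000000
Backward induction: V(k, j) = exp(-r*dt) * [p_u * V(k+1, j+1) + p_m * V(k+1, j) + p_d * V(k+1, j-1)]
  V(2,-2) = exp(-r*dt) * [p_u*42.010253 + p_m*64.986083 + p_d*77.749274] = 64.121882
  V(2,-1) = exp(-r*dt) * [p_u*0.650000 + p_m*42.010253 + p_d*64.986083] = 41.385907
  V(2,+0) = exp(-r*dt) * [p_u*0.000000 + p_m*0.650000 + p_d*42.010253] = 9.251687
  V(2,+1) = exp(-r*dt) * [p_u*0.000000 + p_m*0.000000 + p_d*0.650000] = 0.136525
  V(2,+2) = exp(-r*dt) * [p_u*0.000000 + p_m*0.000000 + p_d*0.000000] = 0.000000
  V(1,-1) = exp(-r*dt) * [p_u*9.251687 + p_m*41.385907 + p_d*64.121882] = 41.818265
  V(1,+0) = exp(-r*dt) * [p_u*0.136525 + p_m*9.251687 + p_d*41.385907] = 14.800042
  V(1,+1) = exp(-r*dt) * [p_u*0.000000 + p_m*0.136525 + p_d*9.251687] = 2.033089
  V(0,+0) = exp(-r*dt) * [p_u*2.033089 + p_m*14.800042 + p_d*41.818265] = 18.769794


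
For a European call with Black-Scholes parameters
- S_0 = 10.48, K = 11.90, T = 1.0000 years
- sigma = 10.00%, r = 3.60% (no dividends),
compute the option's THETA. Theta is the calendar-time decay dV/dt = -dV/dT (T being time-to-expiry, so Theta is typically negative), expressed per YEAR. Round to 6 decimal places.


d1 = -0.8606972122; d2 = -0.9606972122
phi(d1) = 0.2754529683; exp(-qT) = 1.0000000000; exp(-rT) = 0.9646402935
Theta = -S*exp(-qT)*phi(d1)*sigma/(2*sqrt(T)) - r*K*exp(-rT)*N(d2) + q*S*exp(-qT)*N(d1)
N(d1) = 0.1947024144; N(d2) = 0.1683522167; sqrt(T) = 1.0000000000
Term 1 = -10.4800 * 1.0000000000 * 0.2754529683 * 0.1000 / (2 * 1.0000000000) = -0.1443373554
Term 2 = -0.0360 * 11.9000 * 0.9646402935 * 0.1683522167 = -0.0695718737
Term 3 = 0 (no dividend yield, q = 0)
Theta = -0.1443373554 + (-0.0695718737) + (0.0000000000) = -0.213909

Answer: Theta = -0.213909


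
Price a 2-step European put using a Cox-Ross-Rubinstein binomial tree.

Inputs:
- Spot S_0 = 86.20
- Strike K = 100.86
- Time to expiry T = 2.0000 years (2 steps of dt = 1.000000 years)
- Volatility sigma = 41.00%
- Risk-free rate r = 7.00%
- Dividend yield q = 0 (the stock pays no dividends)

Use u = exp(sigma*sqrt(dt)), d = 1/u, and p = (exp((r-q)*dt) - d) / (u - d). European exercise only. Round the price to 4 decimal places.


dt = T/N = 1.000000
u = exp(sigma*sqrt(dt)) = 1.506818; d = 1/u = 0.663650
p = (exp((r-q)*dt) - d) / (u - d) = 0.484907
Discount per step: exp(-r*dt) = 0.932394
Stock lattice S(k, i) with i counting down-moves:
  k=0: S(0,0) = 86.2000
  k=1: S(1,0) = 129.8877; S(1,1) = 57.2067
  k=2: S(2,0) = 195.7171; S(2,1) = 86.2000; S(2,2) = 37.9652
Terminal payoffs V(N, i) = max(K - S_T, 0):
  V(2,0) = 0.000000; V(2,1) = 14.660000; V(2,2) = 62.894791
Backward induction: V(k, i) = exp(-r*dt) * [p * V(k+1, i) + (1-p) * V(k+1, i+1)].
  V(1,0) = exp(-r*dt) * [p*0.000000 + (1-p)*14.660000] = 7.040750
  V(1,1) = exp(-r*dt) * [p*14.660000 + (1-p)*62.894791] = 36.834589
  V(0,0) = exp(-r*dt) * [p*7.040750 + (1-p)*36.834589] = 20.873822

Answer: Price = V(0,0) = 20.8738


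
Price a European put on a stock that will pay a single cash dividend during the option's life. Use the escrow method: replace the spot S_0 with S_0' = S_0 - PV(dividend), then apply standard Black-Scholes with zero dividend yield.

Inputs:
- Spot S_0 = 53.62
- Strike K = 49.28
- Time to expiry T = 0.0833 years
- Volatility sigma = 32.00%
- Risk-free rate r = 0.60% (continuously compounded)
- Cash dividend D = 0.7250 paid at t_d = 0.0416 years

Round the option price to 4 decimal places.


Answer: Price = 0.5949

Derivation:
PV(D) = D * exp(-r * t_d) = 0.7250 * 0.99975043 = 0.72481906
S_0' = S_0 - PV(D) = 53.6200 - 0.72481906 = 52.89518094
d1 = (ln(S_0'/K) + (r + sigma^2/2)*T) / (sigma*sqrt(T)) = 0.81811032
d2 = d1 - sigma*sqrt(T) = 0.72575275
exp(-rT) = 0.99950032
N(-d1) = 0.20664710; N(-d2) = 0.23399518
P = K * exp(-rT) * N(-d2) - S_0' * N(-d1) = 49.2800 * 0.99950032 * 0.23399518 - 52.89518094 * 0.20664710 = 0.5949


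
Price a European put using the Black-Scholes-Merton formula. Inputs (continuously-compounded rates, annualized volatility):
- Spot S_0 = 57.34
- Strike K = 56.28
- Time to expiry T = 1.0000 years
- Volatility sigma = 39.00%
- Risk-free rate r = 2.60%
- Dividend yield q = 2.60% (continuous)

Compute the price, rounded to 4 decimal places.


Answer: Price = 8.0511

Derivation:
d1 = (ln(S/K) + (r - q + 0.5*sigma^2) * T) / (sigma * sqrt(T)) = 0.24284417
d2 = d1 - sigma * sqrt(T) = -0.14715583
exp(-rT) = 0.97433509; exp(-qT) = 0.97433509
P = K * exp(-rT) * N(-d2) - S_0 * exp(-qT) * N(-d1)
N(-d1) = 0.40406306; N(-d2) = 0.55849549
P = 56.2800 * 0.97433509 * 0.55849549 - 57.3400 * 0.97433509 * 0.40406306 = 8.0511


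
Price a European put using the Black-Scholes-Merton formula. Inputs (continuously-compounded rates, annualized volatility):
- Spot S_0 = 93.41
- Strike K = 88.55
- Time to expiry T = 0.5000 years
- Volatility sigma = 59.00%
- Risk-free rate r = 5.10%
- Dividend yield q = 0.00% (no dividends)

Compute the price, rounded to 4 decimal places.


Answer: Price = 11.5653

Derivation:
d1 = (ln(S/K) + (r - q + 0.5*sigma^2) * T) / (sigma * sqrt(T)) = 0.39779201
d2 = d1 - sigma * sqrt(T) = -0.01940099
exp(-rT) = 0.97482238; exp(-qT) = 1.00000000
P = K * exp(-rT) * N(-d2) - S_0 * exp(-qT) * N(-d1)
N(-d1) = 0.34539175; N(-d2) = 0.50773939
P = 88.5500 * 0.97482238 * 0.50773939 - 93.4100 * 1.00000000 * 0.34539175 = 11.5653


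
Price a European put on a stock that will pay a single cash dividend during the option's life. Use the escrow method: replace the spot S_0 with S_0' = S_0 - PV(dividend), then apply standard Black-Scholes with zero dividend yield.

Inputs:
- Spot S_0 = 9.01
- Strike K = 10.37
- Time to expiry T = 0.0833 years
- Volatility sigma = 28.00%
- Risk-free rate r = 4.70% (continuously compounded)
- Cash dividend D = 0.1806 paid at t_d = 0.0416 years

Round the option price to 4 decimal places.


Answer: Price = 1.5074

Derivation:
PV(D) = D * exp(-r * t_d) = 0.1806 * 0.99804671 = 0.18024724
S_0' = S_0 - PV(D) = 9.0100 - 0.18024724 = 8.82975276
d1 = (ln(S_0'/K) + (r + sigma^2/2)*T) / (sigma*sqrt(T)) = -1.90080549
d2 = d1 - sigma*sqrt(T) = -1.98161836
exp(-rT) = 0.99609255
N(-d1) = 0.97133625; N(-d2) = 0.97623901
P = K * exp(-rT) * N(-d2) - S_0' * N(-d1) = 10.3700 * 0.99609255 * 0.97623901 - 8.82975276 * 0.97133625 = 1.5074


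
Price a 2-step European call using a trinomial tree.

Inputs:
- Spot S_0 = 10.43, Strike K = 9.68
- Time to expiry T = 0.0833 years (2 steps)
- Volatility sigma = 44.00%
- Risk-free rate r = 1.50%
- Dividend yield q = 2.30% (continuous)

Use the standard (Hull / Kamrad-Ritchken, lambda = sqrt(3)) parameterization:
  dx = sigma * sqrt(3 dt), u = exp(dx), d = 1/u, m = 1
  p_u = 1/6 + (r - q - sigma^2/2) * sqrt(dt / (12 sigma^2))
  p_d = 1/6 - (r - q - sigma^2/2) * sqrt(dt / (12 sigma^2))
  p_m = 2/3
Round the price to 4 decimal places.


dt = T/N = 0.041650; dx = sigma*sqrt(3*dt) = 0.155532
u = exp(dx) = 1.168280; d = 1/u = 0.855959
p_u = 0.152634, p_m = 0.666667, p_d = 0.180699
Discount per step: exp(-r*dt) = 0.999375
Stock lattice S(k, j) with j the centered position index:
  k=0: S(0,+0) = 10.4300
  k=1: S(1,-1) = 8.9277; S(1,+0) = 10.4300; S(1,+1) = 12.1852
  k=2: S(2,-2) = 7.6417; S(2,-1) = 8.9277; S(2,+0) = 10.4300; S(2,+1) = 12.1852; S(2,+2) = 14.2357
Terminal payoffs V(N, j) = max(S_T - K, 0):
  V(2,-2) = 0.000000; V(2,-1) = 0.000000; V(2,+0) = 0.750000; V(2,+1) = 2.505158; V(2,+2) = 4.555673
Backward induction: V(k, j) = exp(-r*dt) * [p_u * V(k+1, j+1) + p_m * V(k+1, j) + p_d * V(k+1, j-1)]
  V(1,-1) = exp(-r*dt) * [p_u*0.750000 + p_m*0.000000 + p_d*0.000000] = 0.114404
  V(1,+0) = exp(-r*dt) * [p_u*2.505158 + p_m*0.750000 + p_d*0.000000] = 0.881822
  V(1,+1) = exp(-r*dt) * [p_u*4.555673 + p_m*2.505158 + p_d*0.750000] = 2.499420
  V(0,+0) = exp(-r*dt) * [p_u*2.499420 + p_m*0.881822 + p_d*0.114404] = 0.989434

Answer: Price = V(0,0) = 0.9894


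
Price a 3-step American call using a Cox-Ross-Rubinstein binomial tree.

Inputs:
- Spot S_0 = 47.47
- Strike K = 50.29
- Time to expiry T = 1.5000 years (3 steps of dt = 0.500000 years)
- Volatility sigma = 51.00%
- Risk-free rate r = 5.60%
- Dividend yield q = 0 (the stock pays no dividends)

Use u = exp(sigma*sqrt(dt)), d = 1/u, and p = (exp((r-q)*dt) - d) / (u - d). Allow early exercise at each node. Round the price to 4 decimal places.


dt = T/N = 0.500000
u = exp(sigma*sqrt(dt)) = 1.434225; d = 1/u = 0.697241
p = (exp((r-q)*dt) - d) / (u - d) = 0.449338
Discount per step: exp(-r*dt) = 0.972388
Stock lattice S(k, i) with i counting down-moves:
  k=0: S(0,0) = 47.4700
  k=1: S(1,0) = 68.0826; S(1,1) = 33.0980
  k=2: S(2,0) = 97.6458; S(2,1) = 47.4700; S(2,2) = 23.0773
  k=3: S(3,0) = 140.0461; S(3,1) = 68.0826; S(3,2) = 33.0980; S(3,3) = 16.0904
Terminal payoffs V(N, i) = max(S_T - K, 0):
  V(3,0) = 89.756051; V(3,1) = 17.792649; V(3,2) = 0.000000; V(3,3) = 0.000000
Backward induction: V(k, i) = exp(-r*dt) * [p * V(k+1, i) + (1-p) * V(k+1, i+1)]; then take max(V_cont, immediate exercise) for American.
  V(2,0) = exp(-r*dt) * [p*89.756051 + (1-p)*17.792649] = 48.744409; exercise = 47.355820; V(2,0) = max -> 48.744409
  V(2,1) = exp(-r*dt) * [p*17.792649 + (1-p)*0.000000] = 7.774161; exercise = 0.000000; V(2,1) = max -> 7.774161
  V(2,2) = exp(-r*dt) * [p*0.000000 + (1-p)*0.000000] = 0.000000; exercise = 0.000000; V(2,2) = max -> 0.000000
  V(1,0) = exp(-r*dt) * [p*48.744409 + (1-p)*7.774161] = 25.460676; exercise = 17.792649; V(1,0) = max -> 25.460676
  V(1,1) = exp(-r*dt) * [p*7.774161 + (1-p)*0.000000] = 3.396772; exercise = 0.000000; V(1,1) = max -> 3.396772
  V(0,0) = exp(-r*dt) * [p*25.460676 + (1-p)*3.396772] = 12.943386; exercise = 0.000000; V(0,0) = max -> 12.943386

Answer: Price = V(0,0) = 12.9434


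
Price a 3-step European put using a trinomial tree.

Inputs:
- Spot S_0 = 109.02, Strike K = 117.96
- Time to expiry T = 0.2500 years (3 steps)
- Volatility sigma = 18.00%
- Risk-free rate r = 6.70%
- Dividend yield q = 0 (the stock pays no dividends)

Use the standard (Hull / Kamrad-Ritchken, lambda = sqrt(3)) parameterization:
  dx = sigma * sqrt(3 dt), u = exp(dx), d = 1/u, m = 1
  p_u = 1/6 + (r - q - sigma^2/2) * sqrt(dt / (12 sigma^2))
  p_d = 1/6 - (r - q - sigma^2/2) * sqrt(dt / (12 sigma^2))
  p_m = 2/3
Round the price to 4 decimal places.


Answer: Price = V(0,0) = 8.3964

Derivation:
dt = T/N = 0.083333; dx = sigma*sqrt(3*dt) = 0.090000
u = exp(dx) = 1.094174; d = 1/u = 0.913931
p_u = 0.190185, p_m = 0.666667, p_d = 0.143148
Discount per step: exp(-r*dt) = 0.994432
Stock lattice S(k, j) with j the centered position index:
  k=0: S(0,+0) = 109.0200
  k=1: S(1,-1) = 99.6368; S(1,+0) = 109.0200; S(1,+1) = 119.2869
  k=2: S(2,-2) = 91.0612; S(2,-1) = 99.6368; S(2,+0) = 109.0200; S(2,+1) = 119.2869; S(2,+2) = 130.5206
  k=3: S(3,-3) = 83.2236; S(3,-2) = 91.0612; S(3,-1) = 99.6368; S(3,+0) = 109.0200; S(3,+1) = 119.2869; S(3,+2) = 130.5206; S(3,+3) = 142.8123
Terminal payoffs V(N, j) = max(K - S_T, 0):
  V(3,-3) = 34.736368; V(3,-2) = 26.898842; V(3,-1) = 18.323222; V(3,+0) = 8.940000; V(3,+1) = 0.000000; V(3,+2) = 0.000000; V(3,+3) = 0.000000
Backward induction: V(k, j) = exp(-r*dt) * [p_u * V(k+1, j+1) + p_m * V(k+1, j) + p_d * V(k+1, j-1)]
  V(2,-2) = exp(-r*dt) * [p_u*18.323222 + p_m*26.898842 + p_d*34.736368] = 26.242881
  V(2,-1) = exp(-r*dt) * [p_u*8.940000 + p_m*18.323222 + p_d*26.898842] = 17.667338
  V(2,+0) = exp(-r*dt) * [p_u*0.000000 + p_m*8.940000 + p_d*18.323222] = 8.535147
  V(2,+1) = exp(-r*dt) * [p_u*0.000000 + p_m*0.000000 + p_d*8.940000] = 1.272619
  V(2,+2) = exp(-r*dt) * [p_u*0.000000 + p_m*0.000000 + p_d*0.000000] = 0.000000
  V(1,-1) = exp(-r*dt) * [p_u*8.535147 + p_m*17.667338 + p_d*26.242881] = 17.062571
  V(1,+0) = exp(-r*dt) * [p_u*1.272619 + p_m*8.535147 + p_d*17.667338] = 8.414068
  V(1,+1) = exp(-r*dt) * [p_u*0.000000 + p_m*1.272619 + p_d*8.535147] = 2.058677
  V(0,+0) = exp(-r*dt) * [p_u*2.058677 + p_m*8.414068 + p_d*17.062571] = 8.396373


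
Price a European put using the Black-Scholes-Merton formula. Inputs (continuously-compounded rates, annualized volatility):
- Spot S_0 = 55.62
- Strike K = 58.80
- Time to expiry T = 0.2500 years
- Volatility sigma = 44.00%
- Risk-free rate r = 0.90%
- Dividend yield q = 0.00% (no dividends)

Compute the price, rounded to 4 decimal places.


d1 = (ln(S/K) + (r - q + 0.5*sigma^2) * T) / (sigma * sqrt(T)) = -0.13249548
d2 = d1 - sigma * sqrt(T) = -0.35249548
exp(-rT) = 0.99775253; exp(-qT) = 1.00000000
P = K * exp(-rT) * N(-d2) - S_0 * exp(-qT) * N(-d1)
N(-d1) = 0.55270380; N(-d2) = 0.63776665
P = 58.8000 * 0.99775253 * 0.63776665 - 55.6200 * 1.00000000 * 0.55270380 = 6.6750

Answer: Price = 6.6750


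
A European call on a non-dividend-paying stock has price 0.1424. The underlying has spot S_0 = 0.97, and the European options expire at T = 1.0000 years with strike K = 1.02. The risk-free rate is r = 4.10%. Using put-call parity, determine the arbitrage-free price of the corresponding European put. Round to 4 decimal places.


Answer: Put price = 0.1514

Derivation:
Put-call parity: C - P = S_0 * exp(-qT) - K * exp(-rT).
S_0 * exp(-qT) = 0.9700 * 1.00000000 = 0.97000000
K * exp(-rT) = 1.0200 * 0.95982913 = 0.97902571
P = C - S*exp(-qT) + K*exp(-rT)
P = 0.1424 - 0.97000000 + 0.97902571 = 0.1514


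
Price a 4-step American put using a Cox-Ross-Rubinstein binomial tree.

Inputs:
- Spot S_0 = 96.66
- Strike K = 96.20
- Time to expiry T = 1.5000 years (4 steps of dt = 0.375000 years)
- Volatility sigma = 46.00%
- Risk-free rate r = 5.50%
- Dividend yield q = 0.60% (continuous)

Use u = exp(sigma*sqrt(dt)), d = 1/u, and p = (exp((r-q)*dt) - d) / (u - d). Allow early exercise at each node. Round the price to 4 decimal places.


Answer: Price = V(0,0) = 17.2586

Derivation:
dt = T/N = 0.375000
u = exp(sigma*sqrt(dt)) = 1.325370; d = 1/u = 0.754507
p = (exp((r-q)*dt) - d) / (u - d) = 0.462525
Discount per step: exp(-r*dt) = 0.979586
Stock lattice S(k, i) with i counting down-moves:
  k=0: S(0,0) = 96.6600
  k=1: S(1,0) = 128.1102; S(1,1) = 72.9306
  k=2: S(2,0) = 169.7934; S(2,1) = 96.6600; S(2,2) = 55.0266
  k=3: S(3,0) = 225.0390; S(3,1) = 128.1102; S(3,2) = 72.9306; S(3,3) = 41.5179
  k=4: S(4,0) = 298.2598; S(4,1) = 169.7934; S(4,2) = 96.6600; S(4,3) = 55.0266; S(4,4) = 31.3256
Terminal payoffs V(N, i) = max(K - S_T, 0):
  V(4,0) = 0.000000; V(4,1) = 0.000000; V(4,2) = 0.000000; V(4,3) = 41.173382; V(4,4) = 64.874440
Backward induction: V(k, i) = exp(-r*dt) * [p * V(k+1, i) + (1-p) * V(k+1, i+1)]; then take max(V_cont, immediate exercise) for American.
  V(3,0) = exp(-r*dt) * [p*0.000000 + (1-p)*0.000000] = 0.000000; exercise = 0.000000; V(3,0) = max -> 0.000000
  V(3,1) = exp(-r*dt) * [p*0.000000 + (1-p)*0.000000] = 0.000000; exercise = 0.000000; V(3,1) = max -> 0.000000
  V(3,2) = exp(-r*dt) * [p*0.000000 + (1-p)*41.173382] = 21.677921; exercise = 23.269397; V(3,2) = max -> 23.269397
  V(3,3) = exp(-r*dt) * [p*41.173382 + (1-p)*64.874440] = 52.811563; exercise = 54.682057; V(3,3) = max -> 54.682057
  V(2,0) = exp(-r*dt) * [p*0.000000 + (1-p)*0.000000] = 0.000000; exercise = 0.000000; V(2,0) = max -> 0.000000
  V(2,1) = exp(-r*dt) * [p*0.000000 + (1-p)*23.269397] = 12.251414; exercise = 0.000000; V(2,1) = max -> 12.251414
  V(2,2) = exp(-r*dt) * [p*23.269397 + (1-p)*54.682057] = 39.333249; exercise = 41.173382; V(2,2) = max -> 41.173382
  V(1,0) = exp(-r*dt) * [p*0.000000 + (1-p)*12.251414] = 6.450410; exercise = 0.000000; V(1,0) = max -> 6.450410
  V(1,1) = exp(-r*dt) * [p*12.251414 + (1-p)*41.173382] = 27.228828; exercise = 23.269397; V(1,1) = max -> 27.228828
  V(0,0) = exp(-r*dt) * [p*6.450410 + (1-p)*27.228828] = 17.258638; exercise = 0.000000; V(0,0) = max -> 17.258638


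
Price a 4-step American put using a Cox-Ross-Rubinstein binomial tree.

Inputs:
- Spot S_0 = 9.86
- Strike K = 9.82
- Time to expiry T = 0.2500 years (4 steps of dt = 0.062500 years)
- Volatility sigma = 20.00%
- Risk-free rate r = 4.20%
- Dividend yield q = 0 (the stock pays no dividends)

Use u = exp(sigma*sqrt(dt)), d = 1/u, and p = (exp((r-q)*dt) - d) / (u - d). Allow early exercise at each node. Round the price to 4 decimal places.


dt = T/N = 0.062500
u = exp(sigma*sqrt(dt)) = 1.051271; d = 1/u = 0.951229
p = (exp((r-q)*dt) - d) / (u - d) = 0.513776
Discount per step: exp(-r*dt) = 0.997378
Stock lattice S(k, i) with i counting down-moves:
  k=0: S(0,0) = 9.8600
  k=1: S(1,0) = 10.3655; S(1,1) = 9.3791
  k=2: S(2,0) = 10.8970; S(2,1) = 9.8600; S(2,2) = 8.9217
  k=3: S(3,0) = 11.4557; S(3,1) = 10.3655; S(3,2) = 9.3791; S(3,3) = 8.4866
  k=4: S(4,0) = 12.0430; S(4,1) = 10.8970; S(4,2) = 9.8600; S(4,3) = 8.9217; S(4,4) = 8.0727
Terminal payoffs V(N, i) = max(K - S_T, 0):
  V(4,0) = 0.000000; V(4,1) = 0.000000; V(4,2) = 0.000000; V(4,3) = 0.898303; V(4,4) = 1.747315
Backward induction: V(k, i) = exp(-r*dt) * [p * V(k+1, i) + (1-p) * V(k+1, i+1)]; then take max(V_cont, immediate exercise) for American.
  V(3,0) = exp(-r*dt) * [p*0.000000 + (1-p)*0.000000] = 0.000000; exercise = 0.000000; V(3,0) = max -> 0.000000
  V(3,1) = exp(-r*dt) * [p*0.000000 + (1-p)*0.000000] = 0.000000; exercise = 0.000000; V(3,1) = max -> 0.000000
  V(3,2) = exp(-r*dt) * [p*0.000000 + (1-p)*0.898303] = 0.435631; exercise = 0.440878; V(3,2) = max -> 0.440878
  V(3,3) = exp(-r*dt) * [p*0.898303 + (1-p)*1.747315] = 1.307676; exercise = 1.333419; V(3,3) = max -> 1.333419
  V(2,0) = exp(-r*dt) * [p*0.000000 + (1-p)*0.000000] = 0.000000; exercise = 0.000000; V(2,0) = max -> 0.000000
  V(2,1) = exp(-r*dt) * [p*0.000000 + (1-p)*0.440878] = 0.213803; exercise = 0.000000; V(2,1) = max -> 0.213803
  V(2,2) = exp(-r*dt) * [p*0.440878 + (1-p)*1.333419] = 0.872559; exercise = 0.898303; V(2,2) = max -> 0.898303
  V(1,0) = exp(-r*dt) * [p*0.000000 + (1-p)*0.213803] = 0.103684; exercise = 0.000000; V(1,0) = max -> 0.103684
  V(1,1) = exp(-r*dt) * [p*0.213803 + (1-p)*0.898303] = 0.545190; exercise = 0.440878; V(1,1) = max -> 0.545190
  V(0,0) = exp(-r*dt) * [p*0.103684 + (1-p)*0.545190] = 0.317520; exercise = 0.000000; V(0,0) = max -> 0.317520

Answer: Price = V(0,0) = 0.3175


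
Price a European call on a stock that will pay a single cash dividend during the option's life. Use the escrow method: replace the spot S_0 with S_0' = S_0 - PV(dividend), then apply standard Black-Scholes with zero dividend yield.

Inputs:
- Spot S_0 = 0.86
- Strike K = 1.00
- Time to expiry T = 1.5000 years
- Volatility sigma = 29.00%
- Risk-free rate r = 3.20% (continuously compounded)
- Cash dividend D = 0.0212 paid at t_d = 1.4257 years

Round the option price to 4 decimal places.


Answer: Price = 0.0775

Derivation:
PV(D) = D * exp(-r * t_d) = 0.0212 * 0.95540265 = 0.02025454
S_0' = S_0 - PV(D) = 0.8600 - 0.02025454 = 0.83974546
d1 = (ln(S_0'/K) + (r + sigma^2/2)*T) / (sigma*sqrt(T)) = -0.17901393
d2 = d1 - sigma*sqrt(T) = -0.53418994
exp(-rT) = 0.95313379
N(d1) = 0.42896338; N(d2) = 0.29660506
C = S_0' * N(d1) - K * exp(-rT) * N(d2) = 0.83974546 * 0.42896338 - 1.0000 * 0.95313379 * 0.29660506 = 0.0775


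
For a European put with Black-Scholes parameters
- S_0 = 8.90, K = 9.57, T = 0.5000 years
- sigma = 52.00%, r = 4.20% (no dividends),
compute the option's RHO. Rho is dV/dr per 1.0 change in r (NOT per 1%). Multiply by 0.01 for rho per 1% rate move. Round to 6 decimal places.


Answer: Rho = -2.938227

Derivation:
d1 = 0.0435634108; d2 = -0.3241321154
phi(d1) = 0.3985639094; exp(-qT) = 1.0000000000; exp(-rT) = 0.9792189646
N(-d2) = 0.6270809931
Rho = -K*T*exp(-rT)*N(-d2) = -9.5700 * 0.5000 * 0.9792189646 * 0.6270809931 = -2.938227


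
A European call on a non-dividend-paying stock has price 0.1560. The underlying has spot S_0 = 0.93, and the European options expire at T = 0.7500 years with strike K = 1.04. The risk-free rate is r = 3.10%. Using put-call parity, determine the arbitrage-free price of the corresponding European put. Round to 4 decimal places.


Put-call parity: C - P = S_0 * exp(-qT) - K * exp(-rT).
S_0 * exp(-qT) = 0.9300 * 1.00000000 = 0.93000000
K * exp(-rT) = 1.0400 * 0.97701820 = 1.01609893
P = C - S*exp(-qT) + K*exp(-rT)
P = 0.1560 - 0.93000000 + 1.01609893 = 0.2421

Answer: Put price = 0.2421


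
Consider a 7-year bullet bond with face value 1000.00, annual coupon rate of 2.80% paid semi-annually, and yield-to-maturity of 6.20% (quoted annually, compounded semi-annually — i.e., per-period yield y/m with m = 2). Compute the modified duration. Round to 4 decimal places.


Coupon per period c = face * coupon_rate / m = 14.000000
Periods per year m = 2; per-period yield y/m = 0.031000
Number of cashflows N = 14
Cashflows (t years, CF_t, discount factor 1/(1+y/m)^(m*t), PV):
  t = 0.5000: CF_t = 14.000000, DF = 0.969932, PV = 13.579049
  t = 1.0000: CF_t = 14.000000, DF = 0.940768, PV = 13.170756
  t = 1.5000: CF_t = 14.000000, DF = 0.912481, PV = 12.774739
  t = 2.0000: CF_t = 14.000000, DF = 0.885045, PV = 12.390630
  t = 2.5000: CF_t = 14.000000, DF = 0.858434, PV = 12.018069
  t = 3.0000: CF_t = 14.000000, DF = 0.832622, PV = 11.656711
  t = 3.5000: CF_t = 14.000000, DF = 0.807587, PV = 11.306219
  t = 4.0000: CF_t = 14.000000, DF = 0.783305, PV = 10.966264
  t = 4.5000: CF_t = 14.000000, DF = 0.759752, PV = 10.636532
  t = 5.0000: CF_t = 14.000000, DF = 0.736908, PV = 10.316714
  t = 5.5000: CF_t = 14.000000, DF = 0.714751, PV = 10.006512
  t = 6.0000: CF_t = 14.000000, DF = 0.693260, PV = 9.705637
  t = 6.5000: CF_t = 14.000000, DF = 0.672415, PV = 9.413809
  t = 7.0000: CF_t = 1014.000000, DF = 0.652197, PV = 661.327589
Price P = sum_t PV_t = 809.269231
First compute Macaulay numerator sum_t t * PV_t:
  t * PV_t at t = 0.5000: 6.789525
  t * PV_t at t = 1.0000: 13.170756
  t * PV_t at t = 1.5000: 19.162109
  t * PV_t at t = 2.0000: 24.781259
  t * PV_t at t = 2.5000: 30.045174
  t * PV_t at t = 3.0000: 34.970134
  t * PV_t at t = 3.5000: 39.571765
  t * PV_t at t = 4.0000: 43.865058
  t * PV_t at t = 4.5000: 47.864394
  t * PV_t at t = 5.0000: 51.583569
  t * PV_t at t = 5.5000: 55.035816
  t * PV_t at t = 6.0000: 58.233823
  t * PV_t at t = 6.5000: 61.189759
  t * PV_t at t = 7.0000: 4629.293125
Macaulay duration D = 5115.556265 / 809.269231 = 6.321204
Modified duration = D / (1 + y/m) = 6.321204 / (1 + 0.031000) = 6.131139

Answer: Modified duration = 6.1311


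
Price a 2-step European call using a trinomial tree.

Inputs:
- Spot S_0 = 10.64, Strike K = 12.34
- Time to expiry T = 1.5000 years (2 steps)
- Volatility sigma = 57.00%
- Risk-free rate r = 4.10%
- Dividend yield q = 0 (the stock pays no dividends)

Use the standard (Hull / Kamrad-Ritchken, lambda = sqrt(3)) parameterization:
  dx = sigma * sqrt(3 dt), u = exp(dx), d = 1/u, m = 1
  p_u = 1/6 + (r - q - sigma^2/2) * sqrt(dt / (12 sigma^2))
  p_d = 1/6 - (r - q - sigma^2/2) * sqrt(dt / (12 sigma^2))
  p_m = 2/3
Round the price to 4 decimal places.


Answer: Price = V(0,0) = 2.3648

Derivation:
dt = T/N = 0.750000; dx = sigma*sqrt(3*dt) = 0.855000
u = exp(dx) = 2.351374; d = 1/u = 0.425283
p_u = 0.113399, p_m = 0.666667, p_d = 0.219934
Discount per step: exp(-r*dt) = 0.969718
Stock lattice S(k, j) with j the centered position index:
  k=0: S(0,+0) = 10.6400
  k=1: S(1,-1) = 4.5250; S(1,+0) = 10.6400; S(1,+1) = 25.0186
  k=2: S(2,-2) = 1.9244; S(2,-1) = 4.5250; S(2,+0) = 10.6400; S(2,+1) = 25.0186; S(2,+2) = 58.8282
Terminal payoffs V(N, j) = max(S_T - K, 0):
  V(2,-2) = 0.000000; V(2,-1) = 0.000000; V(2,+0) = 0.000000; V(2,+1) = 12.678623; V(2,+2) = 46.488150
Backward induction: V(k, j) = exp(-r*dt) * [p_u * V(k+1, j+1) + p_m * V(k+1, j) + p_d * V(k+1, j-1)]
  V(1,-1) = exp(-r*dt) * [p_u*0.000000 + p_m*0.000000 + p_d*0.000000] = 0.000000
  V(1,+0) = exp(-r*dt) * [p_u*12.678623 + p_m*0.000000 + p_d*0.000000] = 1.394207
  V(1,+1) = exp(-r*dt) * [p_u*46.488150 + p_m*12.678623 + p_d*0.000000] = 13.308537
  V(0,+0) = exp(-r*dt) * [p_u*13.308537 + p_m*1.394207 + p_d*0.000000] = 2.364800


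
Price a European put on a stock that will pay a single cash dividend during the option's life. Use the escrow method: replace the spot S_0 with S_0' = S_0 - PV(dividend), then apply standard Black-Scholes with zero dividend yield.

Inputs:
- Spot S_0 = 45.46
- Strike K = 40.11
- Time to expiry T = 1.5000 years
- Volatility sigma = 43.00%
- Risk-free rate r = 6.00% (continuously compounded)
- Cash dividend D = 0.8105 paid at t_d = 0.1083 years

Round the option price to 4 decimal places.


Answer: Price = 5.0159

Derivation:
PV(D) = D * exp(-r * t_d) = 0.8105 * 0.99352307 = 0.80525045
S_0' = S_0 - PV(D) = 45.4600 - 0.80525045 = 44.65474955
d1 = (ln(S_0'/K) + (r + sigma^2/2)*T) / (sigma*sqrt(T)) = 0.63802561
d2 = d1 - sigma*sqrt(T) = 0.11138531
exp(-rT) = 0.91393119
N(-d1) = 0.26172850; N(-d2) = 0.45565540
P = K * exp(-rT) * N(-d2) - S_0' * N(-d1) = 40.1100 * 0.91393119 * 0.45565540 - 44.65474955 * 0.26172850 = 5.0159


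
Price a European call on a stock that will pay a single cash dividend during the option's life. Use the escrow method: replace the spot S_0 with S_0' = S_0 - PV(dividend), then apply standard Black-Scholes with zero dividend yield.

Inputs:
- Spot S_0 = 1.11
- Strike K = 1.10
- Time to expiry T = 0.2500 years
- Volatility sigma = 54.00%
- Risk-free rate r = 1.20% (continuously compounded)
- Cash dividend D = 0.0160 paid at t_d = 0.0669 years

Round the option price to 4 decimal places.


Answer: Price = 0.1163

Derivation:
PV(D) = D * exp(-r * t_d) = 0.0160 * 0.99919752 = 0.01598716
S_0' = S_0 - PV(D) = 1.1100 - 0.01598716 = 1.09401284
d1 = (ln(S_0'/K) + (r + sigma^2/2)*T) / (sigma*sqrt(T)) = 0.12589726
d2 = d1 - sigma*sqrt(T) = -0.14410274
exp(-rT) = 0.99700450
N(d1) = 0.55009337; N(d2) = 0.44270967
C = S_0' * N(d1) - K * exp(-rT) * N(d2) = 1.09401284 * 0.55009337 - 1.1000 * 0.99700450 * 0.44270967 = 0.1163


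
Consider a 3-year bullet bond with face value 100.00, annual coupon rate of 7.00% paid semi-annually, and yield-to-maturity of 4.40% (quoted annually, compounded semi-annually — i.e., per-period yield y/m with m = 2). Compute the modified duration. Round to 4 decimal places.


Answer: Modified duration = 2.7077

Derivation:
Coupon per period c = face * coupon_rate / m = 3.500000
Periods per year m = 2; per-period yield y/m = 0.022000
Number of cashflows N = 6
Cashflows (t years, CF_t, discount factor 1/(1+y/m)^(m*t), PV):
  t = 0.5000: CF_t = 3.500000, DF = 0.978474, PV = 3.424658
  t = 1.0000: CF_t = 3.500000, DF = 0.957411, PV = 3.350937
  t = 1.5000: CF_t = 3.500000, DF = 0.936801, PV = 3.278803
  t = 2.0000: CF_t = 3.500000, DF = 0.916635, PV = 3.208222
  t = 2.5000: CF_t = 3.500000, DF = 0.896903, PV = 3.139161
  t = 3.0000: CF_t = 103.500000, DF = 0.877596, PV = 90.831184
Price P = sum_t PV_t = 107.232965
First compute Macaulay numerator sum_t t * PV_t:
  t * PV_t at t = 0.5000: 1.712329
  t * PV_t at t = 1.0000: 3.350937
  t * PV_t at t = 1.5000: 4.918205
  t * PV_t at t = 2.0000: 6.416445
  t * PV_t at t = 2.5000: 7.847902
  t * PV_t at t = 3.0000: 272.493552
Macaulay duration D = 296.739369 / 107.232965 = 2.767240
Modified duration = D / (1 + y/m) = 2.767240 / (1 + 0.022000) = 2.707671


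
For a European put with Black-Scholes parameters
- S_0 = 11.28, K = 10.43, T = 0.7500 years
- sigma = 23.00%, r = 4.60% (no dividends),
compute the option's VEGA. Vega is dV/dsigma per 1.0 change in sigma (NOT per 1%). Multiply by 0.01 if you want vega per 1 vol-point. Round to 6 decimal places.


d1 = 0.6661240334; d2 = 0.4669381906
phi(d1) = 0.3195635414; exp(-qT) = 1.0000000000; exp(-rT) = 0.9660883397
Vega = S * exp(-qT) * phi(d1) * sqrt(T) = 11.2800 * 1.0000000000 * 0.3195635414 * 0.8660254038 = 3.121742

Answer: Vega = 3.121742


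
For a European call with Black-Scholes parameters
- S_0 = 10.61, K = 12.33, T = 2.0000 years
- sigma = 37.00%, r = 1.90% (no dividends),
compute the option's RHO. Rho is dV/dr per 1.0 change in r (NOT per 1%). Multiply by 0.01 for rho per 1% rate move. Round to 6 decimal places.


Answer: Rho = 7.525538

Derivation:
d1 = 0.0471308369; d2 = -0.4761281812
phi(d1) = 0.3984994380; exp(-qT) = 1.0000000000; exp(-rT) = 0.9627129409
N(d2) = 0.3169915306
Rho = K*T*exp(-rT)*N(d2) = 12.3300 * 2.0000 * 0.9627129409 * 0.3169915306 = 7.525538


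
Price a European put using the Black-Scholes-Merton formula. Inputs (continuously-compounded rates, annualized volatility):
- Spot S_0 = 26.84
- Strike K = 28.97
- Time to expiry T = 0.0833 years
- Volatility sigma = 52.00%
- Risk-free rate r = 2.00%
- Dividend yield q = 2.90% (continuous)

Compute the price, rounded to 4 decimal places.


d1 = (ln(S/K) + (r - q + 0.5*sigma^2) * T) / (sigma * sqrt(T)) = -0.43879652
d2 = d1 - sigma * sqrt(T) = -0.58887756
exp(-rT) = 0.99833539; exp(-qT) = 0.99758722
P = K * exp(-rT) * N(-d2) - S_0 * exp(-qT) * N(-d1)
N(-d1) = 0.66959551; N(-d2) = 0.72202829
P = 28.9700 * 0.99833539 * 0.72202829 - 26.8400 * 0.99758722 * 0.66959551 = 2.9538

Answer: Price = 2.9538


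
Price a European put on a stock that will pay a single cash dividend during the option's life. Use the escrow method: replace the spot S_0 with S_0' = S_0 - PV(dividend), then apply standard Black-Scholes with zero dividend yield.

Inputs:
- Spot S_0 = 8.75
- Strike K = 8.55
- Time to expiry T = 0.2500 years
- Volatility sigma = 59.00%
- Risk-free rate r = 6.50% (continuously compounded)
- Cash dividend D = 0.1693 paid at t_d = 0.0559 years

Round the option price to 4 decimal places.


PV(D) = D * exp(-r * t_d) = 0.1693 * 0.99637309 = 0.16868596
S_0' = S_0 - PV(D) = 8.7500 - 0.16868596 = 8.58131404
d1 = (ln(S_0'/K) + (r + sigma^2/2)*T) / (sigma*sqrt(T)) = 0.21497719
d2 = d1 - sigma*sqrt(T) = -0.08002281
exp(-rT) = 0.98388132
N(-d1) = 0.41489255; N(-d2) = 0.53189044
P = K * exp(-rT) * N(-d2) - S_0' * N(-d1) = 8.5500 * 0.98388132 * 0.53189044 - 8.58131404 * 0.41489255 = 0.9140

Answer: Price = 0.9140


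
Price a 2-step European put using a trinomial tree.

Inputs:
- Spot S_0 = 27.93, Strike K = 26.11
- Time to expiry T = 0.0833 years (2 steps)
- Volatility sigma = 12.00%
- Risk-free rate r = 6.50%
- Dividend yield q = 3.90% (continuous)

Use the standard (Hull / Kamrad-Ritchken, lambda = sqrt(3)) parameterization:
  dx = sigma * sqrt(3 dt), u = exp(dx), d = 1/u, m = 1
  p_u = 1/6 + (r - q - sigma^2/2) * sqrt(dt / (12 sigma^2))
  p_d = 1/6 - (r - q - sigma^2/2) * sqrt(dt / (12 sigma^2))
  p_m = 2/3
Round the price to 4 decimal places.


dt = T/N = 0.041650; dx = sigma*sqrt(3*dt) = 0.042418
u = exp(dx) = 1.043330; d = 1/u = 0.958469
p_u = 0.175896, p_m = 0.666667, p_d = 0.157437
Discount per step: exp(-r*dt) = 0.997296
Stock lattice S(k, j) with j the centered position index:
  k=0: S(0,+0) = 27.9300
  k=1: S(1,-1) = 26.7700; S(1,+0) = 27.9300; S(1,+1) = 29.1402
  k=2: S(2,-2) = 25.6583; S(2,-1) = 26.7700; S(2,+0) = 27.9300; S(2,+1) = 29.1402; S(2,+2) = 30.4029
Terminal payoffs V(N, j) = max(K - S_T, 0):
  V(2,-2) = 0.451740; V(2,-1) = 0.000000; V(2,+0) = 0.000000; V(2,+1) = 0.000000; V(2,+2) = 0.000000
Backward induction: V(k, j) = exp(-r*dt) * [p_u * V(k+1, j+1) + p_m * V(k+1, j) + p_d * V(k+1, j-1)]
  V(1,-1) = exp(-r*dt) * [p_u*0.000000 + p_m*0.000000 + p_d*0.451740] = 0.070928
  V(1,+0) = exp(-r*dt) * [p_u*0.000000 + p_m*0.000000 + p_d*0.000000] = 0.000000
  V(1,+1) = exp(-r*dt) * [p_u*0.000000 + p_m*0.000000 + p_d*0.000000] = 0.000000
  V(0,+0) = exp(-r*dt) * [p_u*0.000000 + p_m*0.000000 + p_d*0.070928] = 0.011137

Answer: Price = V(0,0) = 0.0111
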